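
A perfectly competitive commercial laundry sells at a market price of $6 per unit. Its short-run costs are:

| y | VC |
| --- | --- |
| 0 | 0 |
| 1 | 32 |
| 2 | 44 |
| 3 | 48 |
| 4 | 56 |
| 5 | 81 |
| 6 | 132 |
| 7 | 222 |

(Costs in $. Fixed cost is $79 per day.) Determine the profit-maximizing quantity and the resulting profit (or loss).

y = 0 (shut down); profit = -$79

Profit at each row (π = 6y − TC): y=0: -79; y=1: -105; y=2: -111; y=3: -109; y=4: -111; y=5: -130; y=6: -175; y=7: -259.
Profit is highest at y = 0. Equivalently, the lowest AVC in the table is 56/4 ≈ $14 at y = 4, and P = $6 falls below it — price never covers variable cost, so the firm shuts down and loses only its fixed cost.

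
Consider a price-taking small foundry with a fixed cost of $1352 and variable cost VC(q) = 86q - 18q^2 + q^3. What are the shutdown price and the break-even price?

AVC = 86 - 18q + q^2; minimized at q = 9, giving min AVC = $5. That is the shutdown price.
ATC = 1352/q + 86 - 18q + q^2. Setting dATC/dq = −1352/q^2 − 18 + 2q = 0 gives q = 13 (since 2·13^3 − 18·13^2 = 1352).
min ATC = 1352/13 + 86 − 18·13 + 13^2 = $125. That is the break-even price.
Between these two prices the firm operates at a loss; above $125 it earns a profit.

Shutdown price = $5; break-even price = $125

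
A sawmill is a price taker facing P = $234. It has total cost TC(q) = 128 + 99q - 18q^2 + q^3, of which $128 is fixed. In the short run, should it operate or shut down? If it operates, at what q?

Variable cost is VC = 99q - 18q^2 + q^3, so AVC = VC/q = 99 - 18q + q^2 and MC = dTC/dq = 99 - 36q + 3q^2.
AVC is minimized where dAVC/dq = -18 + 2q = 0, at q = 9; min AVC = 99 - 18·9 + 9^2 = $18.
Because $234 ≥ $18, revenue can cover variable cost; the firm operates.
P = MC gives -135 - 36q + 3q^2 = 0, with roots -3 and 15. Take the larger (rising MC): q* = 15.
Check: AVC at q = 15 is $54 ≤ P, so revenue covers variable cost.
Profit = P·q − TC = 234·15 − 938 = $2572.

Produce at q = 15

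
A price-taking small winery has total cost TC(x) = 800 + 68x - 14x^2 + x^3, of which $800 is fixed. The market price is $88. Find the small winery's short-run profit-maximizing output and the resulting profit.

Profit = -$200 at x = 10

AVC = 68 - 14x + x^2; min AVC = $19 at x = 7. Since P = $88 ≥ min AVC, the firm produces.
MC = 68 - 28x + 3x^2. Setting P = MC and taking the root on the rising branch gives x* = 10.
TR = 88·10 = 880. TC = 800 + 280 = 1080. Profit = 880 − 1080 = -$200.
Shutting down would mean losing the fixed cost of $800, so operating at a loss of $200 is better by $600.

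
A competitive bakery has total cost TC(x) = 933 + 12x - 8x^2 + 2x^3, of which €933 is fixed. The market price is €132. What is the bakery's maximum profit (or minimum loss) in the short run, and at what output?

Profit = -€357 at x = 6

AVC = 12 - 8x + 2x^2 has its minimum €4 at x = 2; price €132 clears that bar, so the firm operates.
MC = 12 - 16x + 6x^2. Setting P = MC and taking the root on the rising branch gives x* = 6.
TR = 132·6 = 792. TC = 933 + 216 = 1149. Profit = 792 − 1149 = -€357.
That loss of €357 beats the €933 the firm would lose by shutting down; producing recovers €576 of fixed cost.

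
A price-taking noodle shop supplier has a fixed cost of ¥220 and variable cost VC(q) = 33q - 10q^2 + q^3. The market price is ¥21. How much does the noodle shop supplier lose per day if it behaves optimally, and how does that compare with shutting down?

Profit = -¥148 at q = 6

AVC = 33 - 10q + q^2 has its minimum ¥8 at q = 5; price ¥21 clears that bar, so the firm operates.
MC = 33 - 20q + 3q^2. Setting P = MC and taking the root on the rising branch gives q* = 6.
TR = 21·6 = 126. TC = 220 + 54 = 274. Profit = 126 − 274 = -¥148.
By producing, the firm covers all variable cost plus ¥72 of fixed cost; shutting down would lose the full ¥220.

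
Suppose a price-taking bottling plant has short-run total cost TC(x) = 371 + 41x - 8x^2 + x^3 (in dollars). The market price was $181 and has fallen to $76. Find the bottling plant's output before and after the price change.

Output falls from 10 to 7

MC = 41 - 16x + 3x^2; the shutdown threshold is min AVC = $25 (at x = 4).
With P = $181 above the shutdown price, P = MC gives x = 10.
At P = $76 ≥ min AVC, set P = MC: x = 7. The firm stays open but cuts output.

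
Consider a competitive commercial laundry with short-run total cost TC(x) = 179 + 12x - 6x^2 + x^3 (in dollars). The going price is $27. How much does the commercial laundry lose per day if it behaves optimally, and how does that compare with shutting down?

AVC = 12 - 6x + x^2 has its minimum $3 at x = 3; price $27 clears that bar, so the firm operates.
MC = 12 - 12x + 3x^2. Setting P = MC and taking the root on the rising branch gives x* = 5.
TR = 27·5 = 135. TC = 179 + 35 = 214. Profit = 135 − 214 = -$79.
Shutting down would mean losing the fixed cost of $179, so operating at a loss of $79 is better by $100.

Profit = -$79 at x = 5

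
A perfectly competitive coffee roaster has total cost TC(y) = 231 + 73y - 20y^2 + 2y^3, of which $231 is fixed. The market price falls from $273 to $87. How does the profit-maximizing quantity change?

Output falls from 10 to 7

AVC = 73 - 20y + 2y^2, minimized at y = 5 where min AVC = $23. MC = 73 - 40y + 6y^2.
At P = $273 ≥ min AVC, set P = MC on the rising branch: y = 10.
At P = $87 ≥ min AVC, set P = MC: y = 7. The firm stays open but cuts output.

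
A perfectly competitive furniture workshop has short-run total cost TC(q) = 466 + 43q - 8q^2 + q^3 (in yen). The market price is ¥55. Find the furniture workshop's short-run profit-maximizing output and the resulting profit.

Profit = -¥322 at q = 6

AVC = 43 - 8q + q^2; min AVC = ¥27 at q = 4. Since P = ¥55 ≥ min AVC, the firm produces.
MC = 43 - 16q + 3q^2. Setting P = MC and taking the root on the rising branch gives q* = 6.
TR = 55·6 = 330. TC = 466 + 186 = 652. Profit = 330 − 652 = -¥322.
By producing, the firm covers all variable cost plus ¥144 of fixed cost; shutting down would lose the full ¥466.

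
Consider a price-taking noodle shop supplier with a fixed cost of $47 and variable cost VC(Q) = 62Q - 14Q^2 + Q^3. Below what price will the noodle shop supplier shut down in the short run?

Short-run supply begins at min AVC. From VC = 62Q - 14Q^2 + Q^3, AVC = 62 - 14Q + Q^2.
At the minimum of AVC, MC = AVC. MC = 62 - 28Q + 3Q^2; setting MC = AVC gives 2Q^2 - 14Q = 0, so Q = 7. min AVC = 13.
So the shutdown price is $13.

$13 per unit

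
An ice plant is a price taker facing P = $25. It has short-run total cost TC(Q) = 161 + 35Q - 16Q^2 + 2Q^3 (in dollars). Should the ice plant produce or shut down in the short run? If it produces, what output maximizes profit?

Produce at Q = 5

Strip out fixed cost: VC = 35Q - 16Q^2 + 2Q^3. Then AVC = 35 - 16Q + 2Q^2 and MC = 35 - 32Q + 6Q^2.
AVC is minimized where dAVC/dQ = -16 + 4Q = 0, at Q = 4; min AVC = 35 - 16·4 + 2·4^2 = $3.
Since P = $25 ≥ min AVC = $3, price covers variable cost and the firm should produce.
Solving P = MC: 10 - 32Q + 6Q^2 = 0 ⇒ Q = 1/3 or 5. On the upward-sloping branch, Q* = 5.
Check: AVC at Q = 5 is $5 ≤ P, so revenue covers variable cost.
Profit = P·Q − TC = 25·5 − 186 = -$61, a loss, but smaller than the $161 fixed cost the firm would lose by shutting down.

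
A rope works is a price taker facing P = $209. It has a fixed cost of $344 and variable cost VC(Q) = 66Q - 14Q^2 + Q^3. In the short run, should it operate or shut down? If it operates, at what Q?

Strip out fixed cost: VC = 66Q - 14Q^2 + Q^3. Then AVC = 66 - 14Q + Q^2 and MC = 66 - 28Q + 3Q^2.
The AVC parabola has its vertex at Q = 14/2 = 7, where AVC = 66 - 14·7 + 7^2 = $17.
P = $209 exceeds min AVC = $17, so the firm stays open.
Set P = MC: 209 = 66 - 28Q + 3Q^2 → -143 - 28Q + 3Q^2 = 0. The roots are Q = -11/3 and Q = 13; the profit-maximizing output is on the rising part of MC, so Q* = 13.
Check: AVC at Q = 13 is $53 ≤ P, so revenue covers variable cost.
Profit = P·Q − TC = 209·13 − 1033 = $1684.

Produce at Q = 13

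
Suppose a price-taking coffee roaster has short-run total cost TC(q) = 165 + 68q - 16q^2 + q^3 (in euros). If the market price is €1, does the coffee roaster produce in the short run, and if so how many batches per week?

Shut down

From TC, MC = TC'(q) = 68 - 32q + 3q^2 and AVC = VC/q = 68 - 16q + q^2.
AVC hits its minimum where MC = AVC, at q = 8, giving min AVC = 68 - 16·8 + 8^2 = €4.
P = €1 lies below min AVC = €4; no output level covers variable cost.
The firm minimizes its loss by shutting down and losing only its fixed cost of €165.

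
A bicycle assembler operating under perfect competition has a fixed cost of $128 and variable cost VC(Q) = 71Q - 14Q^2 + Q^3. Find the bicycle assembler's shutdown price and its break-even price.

Shutdown price = $22; break-even price = $39

AVC = 71 - 14Q + Q^2; minimized at Q = 7, giving min AVC = $22. That is the shutdown price.
ATC = 128/Q + 71 - 14Q + Q^2. Setting dATC/dQ = −128/Q^2 − 14 + 2Q = 0 gives Q = 8 (since 2·8^3 − 14·8^2 = 128).
min ATC = 128/8 + 71 − 14·8 + 8^2 = $39. That is the break-even price.
Between these two prices the firm operates at a loss; above $39 it earns a profit.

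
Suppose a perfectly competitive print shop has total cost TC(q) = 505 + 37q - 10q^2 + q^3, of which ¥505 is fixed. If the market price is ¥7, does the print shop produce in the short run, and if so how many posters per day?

Shut down

Variable cost is VC = 37q - 10q^2 + q^3, so AVC = VC/q = 37 - 10q + q^2 and MC = dTC/dq = 37 - 20q + 3q^2.
AVC is minimized where dAVC/dq = -10 + 2q = 0, at q = 5; min AVC = 37 - 10·5 + 5^2 = ¥12.
With P < min AVC (¥7 < ¥12), every unit sold adds to the loss.
Shutting down limits the loss to fixed cost, ¥505.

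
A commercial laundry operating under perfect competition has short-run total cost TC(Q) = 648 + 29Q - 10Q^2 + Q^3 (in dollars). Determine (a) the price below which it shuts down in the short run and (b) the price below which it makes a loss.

Shutdown price = $4; break-even price = $92

Shutdown price = min AVC. AVC = 29 - 10Q + Q^2, with vertex at Q = 5 and minimum $4.
ATC = 648/Q + 29 - 10Q + Q^2. Setting dATC/dQ = −648/Q^2 − 10 + 2Q = 0 gives Q = 9 (since 2·9^3 − 10·9^2 = 648).
min ATC = 648/9 + 29 − 10·9 + 9^2 = $92. That is the break-even price.
For $4 ≤ P < $92 the firm produces at a loss; below $4 it shuts down.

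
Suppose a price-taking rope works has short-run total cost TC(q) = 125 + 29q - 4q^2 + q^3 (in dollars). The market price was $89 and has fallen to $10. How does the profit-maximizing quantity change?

Output falls from 6 to 0 (the firm shuts down)

MC = 29 - 8q + 3q^2; the shutdown threshold is min AVC = $25 (at q = 2).
With P = $89 above the shutdown price, P = MC gives q = 6.
At P = $10 < min AVC = $25, price no longer covers variable cost at any output, so the firm shuts down: q = 0.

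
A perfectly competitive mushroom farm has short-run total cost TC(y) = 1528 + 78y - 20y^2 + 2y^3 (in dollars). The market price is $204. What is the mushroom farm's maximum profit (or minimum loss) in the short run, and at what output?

AVC = 78 - 20y + 2y^2; min AVC = $28 at y = 5. Since P = $204 ≥ min AVC, the firm produces.
With MC = 78 - 40y + 6y^2, P = MC on the upward-sloping part at y* = 9.
TR = 204·9 = 1836. TC = 1528 + 540 = 2068. Profit = 1836 − 2068 = -$232.
Shutting down would mean losing the fixed cost of $1528, so operating at a loss of $232 is better by $1296.

Profit = -$232 at y = 9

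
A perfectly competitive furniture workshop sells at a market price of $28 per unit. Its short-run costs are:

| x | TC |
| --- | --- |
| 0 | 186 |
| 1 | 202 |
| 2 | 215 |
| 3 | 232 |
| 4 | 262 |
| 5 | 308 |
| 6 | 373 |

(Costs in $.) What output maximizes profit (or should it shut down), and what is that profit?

Tabulate TR − TC: x=0: -186; x=1: -174; x=2: -159; x=3: -148; x=4: -150; x=5: -168; x=6: -205.
Profit is maximized at x = 3. AVC there is 46/3 = $15.33 ≤ P, so producing beats shutting down (which would give -$186).

x = 3; profit = -$148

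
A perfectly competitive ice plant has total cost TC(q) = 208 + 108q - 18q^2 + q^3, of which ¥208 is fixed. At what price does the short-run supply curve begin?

The firm shuts down when price falls below the minimum of average variable cost. AVC = VC/q = 108 - 18q + q^2.
At the minimum of AVC, MC = AVC. MC = 108 - 36q + 3q^2; setting MC = AVC gives 2q^2 - 18q = 0, so q = 9. min AVC = 27.
The firm shuts down for any P below ¥27.

¥27 per unit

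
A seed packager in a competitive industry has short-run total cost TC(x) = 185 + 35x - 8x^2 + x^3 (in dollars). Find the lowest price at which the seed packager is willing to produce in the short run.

Short-run supply begins at min AVC. From VC = 35x - 8x^2 + x^3, AVC = 35 - 8x + x^2.
dAVC/dx = -8 + 2x = 0 gives x = 4. min AVC = 35 - 8·4 + 4^2 = 19.
For P < $19 the firm produces nothing.

$19 per unit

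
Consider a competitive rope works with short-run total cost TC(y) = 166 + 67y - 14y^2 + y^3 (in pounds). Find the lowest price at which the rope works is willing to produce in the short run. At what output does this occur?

The firm shuts down when price falls below the minimum of average variable cost. AVC = VC/y = 67 - 14y + y^2.
dAVC/dy = -14 + 2y = 0 gives y = 7. min AVC = 67 - 14·7 + 7^2 = 18.
For P < £18 the firm produces nothing.

£18 per unit, at y = 7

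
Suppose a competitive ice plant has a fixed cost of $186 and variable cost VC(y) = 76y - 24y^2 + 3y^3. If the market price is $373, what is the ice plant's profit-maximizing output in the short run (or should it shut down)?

Produce at y = 9

From TC, MC = TC'(y) = 76 - 48y + 9y^2 and AVC = VC/y = 76 - 24y + 3y^2.
AVC is minimized where dAVC/dy = -24 + 6y = 0, at y = 4; min AVC = 76 - 24·4 + 3·4^2 = $28.
P = $373 exceeds min AVC = $28, so the firm stays open.
P = MC gives -297 - 48y + 9y^2 = 0, with roots -11/3 and 9. Take the larger (rising MC): y* = 9.
Check: AVC at y = 9 is $103 ≤ P, so revenue covers variable cost.
Profit = P·y − TC = 373·9 − 1113 = $2244.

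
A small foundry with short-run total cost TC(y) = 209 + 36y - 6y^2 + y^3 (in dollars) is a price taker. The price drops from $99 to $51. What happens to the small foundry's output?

AVC = 36 - 6y + y^2, minimized at y = 3 where min AVC = $27. MC = 36 - 12y + 3y^2.
At P = $99 ≥ min AVC, set P = MC on the rising branch: y = 7.
At P = $51 ≥ min AVC, set P = MC: y = 5. The firm stays open but cuts output.

Output falls from 7 to 5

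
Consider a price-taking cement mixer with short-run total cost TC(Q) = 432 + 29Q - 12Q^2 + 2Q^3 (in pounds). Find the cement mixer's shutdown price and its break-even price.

Shutdown price = £11; break-even price = £101

Shutdown price = min AVC. AVC = 29 - 12Q + 2Q^2, with vertex at Q = 3 and minimum £11.
ATC = 432/Q + 29 - 12Q + 2Q^2. Setting dATC/dQ = −432/Q^2 − 12 + 4Q = 0 gives Q = 6 (since 4·6^3 − 12·6^2 = 432).
min ATC = 432/6 + 29 − 12·6 + 2·6^2 = £101. That is the break-even price.
Between these two prices the firm operates at a loss; above £101 it earns a profit.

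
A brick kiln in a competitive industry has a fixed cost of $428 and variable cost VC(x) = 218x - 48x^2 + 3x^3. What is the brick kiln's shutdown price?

Short-run supply begins at min AVC. From VC = 218x - 48x^2 + 3x^3, AVC = 218 - 48x + 3x^2.
At the minimum of AVC, MC = AVC. MC = 218 - 96x + 9x^2; setting MC = AVC gives 6x^2 - 48x = 0, so x = 8. min AVC = 26.
The firm shuts down for any P below $26.

$26 per unit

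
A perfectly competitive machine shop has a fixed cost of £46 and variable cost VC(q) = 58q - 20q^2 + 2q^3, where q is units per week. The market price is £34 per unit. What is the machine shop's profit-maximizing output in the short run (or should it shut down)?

Variable cost is VC = 58q - 20q^2 + 2q^3, so AVC = VC/q = 58 - 20q + 2q^2 and MC = dTC/dq = 58 - 40q + 6q^2.
AVC is minimized where dAVC/dq = -20 + 4q = 0, at q = 5; min AVC = 58 - 20·5 + 2·5^2 = £8.
P = £34 exceeds min AVC = £8, so the firm stays open.
Solving P = MC: 24 - 40q + 6q^2 = 0 ⇒ q = 2/3 or 6. On the upward-sloping branch, q* = 6.
Check: AVC at q = 6 is £10 ≤ P, so revenue covers variable cost.
Profit = P·q − TC = 34·6 − 106 = £98.

Produce at q = 6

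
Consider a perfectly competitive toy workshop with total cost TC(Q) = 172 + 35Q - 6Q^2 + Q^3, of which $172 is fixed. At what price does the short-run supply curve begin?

The shutdown price is the minimum of AVC. VC = 35Q - 6Q^2 + Q^3, so AVC = 35 - 6Q + Q^2.
dAVC/dQ = -6 + 2Q = 0 gives Q = 3. min AVC = 35 - 6·3 + 3^2 = 26.
So the shutdown price is $26.

$26 per unit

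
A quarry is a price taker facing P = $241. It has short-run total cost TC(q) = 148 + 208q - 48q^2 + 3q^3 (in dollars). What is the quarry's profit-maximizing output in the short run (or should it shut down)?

Produce at q = 11

From TC, MC = TC'(q) = 208 - 96q + 9q^2 and AVC = VC/q = 208 - 48q + 3q^2.
AVC is minimized where dAVC/dq = -48 + 6q = 0, at q = 8; min AVC = 208 - 48·8 + 3·8^2 = $16.
P = $241 exceeds min AVC = $16, so the firm stays open.
Solving P = MC: -33 - 96q + 9q^2 = 0 ⇒ q = -1/3 or 11. On the upward-sloping branch, q* = 11.
Check: AVC at q = 11 is $43 ≤ P, so revenue covers variable cost.
Profit = P·q − TC = 241·11 − 621 = $2030.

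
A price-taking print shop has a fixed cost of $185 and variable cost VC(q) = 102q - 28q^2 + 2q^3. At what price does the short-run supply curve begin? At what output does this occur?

The shutdown price is the minimum of AVC. VC = 102q - 28q^2 + 2q^3, so AVC = 102 - 28q + 2q^2.
At the minimum of AVC, MC = AVC. MC = 102 - 56q + 6q^2; setting MC = AVC gives 4q^2 - 28q = 0, so q = 7. min AVC = 4.
So the shutdown price is $4.

$4 per unit, at q = 7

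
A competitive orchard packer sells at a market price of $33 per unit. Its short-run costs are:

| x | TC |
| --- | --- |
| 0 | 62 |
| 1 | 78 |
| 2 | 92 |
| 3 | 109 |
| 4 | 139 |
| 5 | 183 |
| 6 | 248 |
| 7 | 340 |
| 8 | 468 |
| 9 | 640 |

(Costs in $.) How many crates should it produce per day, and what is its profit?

x = 4; profit = -$7

Compute π = P·x − TC at each output: x=0: -62; x=1: -45; x=2: -26; x=3: -10; x=4: -7; x=5: -18; x=6: -50; x=7: -109; x=8: -204; x=9: -343.
Profit is maximized at x = 4. AVC there is 77/4 = $19.25 ≤ P, so producing beats shutting down (which would give -$62).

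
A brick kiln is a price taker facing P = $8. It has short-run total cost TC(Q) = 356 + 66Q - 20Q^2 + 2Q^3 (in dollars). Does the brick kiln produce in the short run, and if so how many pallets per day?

From TC, MC = TC'(Q) = 66 - 40Q + 6Q^2 and AVC = VC/Q = 66 - 20Q + 2Q^2.
AVC hits its minimum where MC = AVC, at Q = 5, giving min AVC = 66 - 20·5 + 2·5^2 = $16.
With P < min AVC ($8 < $16), every unit sold adds to the loss.
The firm minimizes its loss by shutting down and losing only its fixed cost of $356.

Shut down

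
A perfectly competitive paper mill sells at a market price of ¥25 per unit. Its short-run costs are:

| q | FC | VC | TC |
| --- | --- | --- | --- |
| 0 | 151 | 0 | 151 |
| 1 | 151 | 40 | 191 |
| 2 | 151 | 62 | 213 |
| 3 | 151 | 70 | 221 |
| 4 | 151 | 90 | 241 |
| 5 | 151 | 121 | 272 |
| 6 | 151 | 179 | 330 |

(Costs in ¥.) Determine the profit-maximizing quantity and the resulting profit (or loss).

q = 4; profit = -¥141

Tabulate TR − TC: q=0: -151; q=1: -166; q=2: -163; q=3: -146; q=4: -141; q=5: -147; q=6: -180.
Profit is maximized at q = 4. AVC there is 90/4 = ¥22.50 ≤ P, so producing beats shutting down (which would give -¥151).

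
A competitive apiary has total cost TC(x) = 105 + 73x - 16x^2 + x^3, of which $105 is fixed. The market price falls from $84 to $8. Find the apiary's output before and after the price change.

AVC = 73 - 16x + x^2, minimized at x = 8 where min AVC = $9. MC = 73 - 32x + 3x^2.
With P = $84 above the shutdown price, P = MC gives x = 11.
At P = $8 < min AVC = $9, price no longer covers variable cost at any output, so the firm shuts down: x = 0.

Output falls from 11 to 0 (the firm shuts down)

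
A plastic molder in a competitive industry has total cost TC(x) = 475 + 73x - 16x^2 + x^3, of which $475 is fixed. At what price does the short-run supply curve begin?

$9 per unit

The firm shuts down when price falls below the minimum of average variable cost. AVC = VC/x = 73 - 16x + x^2.
dAVC/dx = -16 + 2x = 0 gives x = 8. min AVC = 73 - 16·8 + 8^2 = 9.
For P < $9 the firm produces nothing.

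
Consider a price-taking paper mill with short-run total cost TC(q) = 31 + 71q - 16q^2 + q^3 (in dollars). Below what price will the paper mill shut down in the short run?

$7 per unit

The firm shuts down when price falls below the minimum of average variable cost. AVC = VC/q = 71 - 16q + q^2.
At the minimum of AVC, MC = AVC. MC = 71 - 32q + 3q^2; setting MC = AVC gives 2q^2 - 16q = 0, so q = 8. min AVC = 7.
For P < $7 the firm produces nothing.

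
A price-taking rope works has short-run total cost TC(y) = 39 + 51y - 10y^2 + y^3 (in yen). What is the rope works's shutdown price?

¥26 per unit

The shutdown price is the minimum of AVC. VC = 51y - 10y^2 + y^3, so AVC = 51 - 10y + y^2.
dAVC/dy = -10 + 2y = 0 gives y = 5. min AVC = 51 - 10·5 + 5^2 = 26.
The firm shuts down for any P below ¥26.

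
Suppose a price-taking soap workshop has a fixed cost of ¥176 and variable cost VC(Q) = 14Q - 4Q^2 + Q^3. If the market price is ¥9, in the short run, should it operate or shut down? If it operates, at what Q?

Shut down

Strip out fixed cost: VC = 14Q - 4Q^2 + Q^3. Then AVC = 14 - 4Q + Q^2 and MC = 14 - 8Q + 3Q^2.
AVC hits its minimum where MC = AVC, at Q = 2, giving min AVC = 14 - 4·2 + 2^2 = ¥10.
Since P = ¥9 < min AVC = ¥10, price fails to cover variable cost at any output.
The firm minimizes its loss by shutting down and losing only its fixed cost of ¥176.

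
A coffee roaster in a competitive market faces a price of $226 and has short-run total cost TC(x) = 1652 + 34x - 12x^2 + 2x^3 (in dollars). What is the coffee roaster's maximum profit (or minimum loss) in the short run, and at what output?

AVC = 34 - 12x + 2x^2 has its minimum $16 at x = 3; price $226 clears that bar, so the firm operates.
With MC = 34 - 24x + 6x^2, P = MC on the upward-sloping part at x* = 8.
TR = 226·8 = 1808. TC = 1652 + 528 = 2180. Profit = 1808 − 2180 = -$372.
That loss of $372 beats the $1652 the firm would lose by shutting down; producing recovers $1280 of fixed cost.

Profit = -$372 at x = 8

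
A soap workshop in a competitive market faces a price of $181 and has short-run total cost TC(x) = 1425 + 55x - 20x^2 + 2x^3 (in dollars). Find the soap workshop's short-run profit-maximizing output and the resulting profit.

Profit = -$129 at x = 9

AVC = 55 - 20x + 2x^2 has its minimum $5 at x = 5; price $181 clears that bar, so the firm operates.
MC = 55 - 40x + 6x^2. Setting P = MC and taking the root on the rising branch gives x* = 9.
TR = 181·9 = 1629. TC = 1425 + 333 = 1758. Profit = 1629 − 1758 = -$129.
Shutting down would mean losing the fixed cost of $1425, so operating at a loss of $129 is better by $1296.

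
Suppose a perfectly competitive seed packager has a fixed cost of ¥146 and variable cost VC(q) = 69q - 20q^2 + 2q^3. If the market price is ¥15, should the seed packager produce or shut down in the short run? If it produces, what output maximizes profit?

Shut down

From TC, MC = TC'(q) = 69 - 40q + 6q^2 and AVC = VC/q = 69 - 20q + 2q^2.
AVC is minimized where dAVC/dq = -20 + 4q = 0, at q = 5; min AVC = 69 - 20·5 + 2·5^2 = ¥19.
P = ¥15 lies below min AVC = ¥19; no output level covers variable cost.
The firm minimizes its loss by shutting down and losing only its fixed cost of ¥146.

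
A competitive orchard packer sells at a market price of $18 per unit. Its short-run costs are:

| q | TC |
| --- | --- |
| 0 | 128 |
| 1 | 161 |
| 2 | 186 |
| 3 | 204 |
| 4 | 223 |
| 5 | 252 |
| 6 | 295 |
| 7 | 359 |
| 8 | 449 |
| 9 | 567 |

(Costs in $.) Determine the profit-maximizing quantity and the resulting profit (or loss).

q = 0 (shut down); profit = -$128

Compute π = P·q − TC at each output: q=0: -128; q=1: -143; q=2: -150; q=3: -150; q=4: -151; q=5: -162; q=6: -187; q=7: -233; q=8: -305; q=9: -405.
Profit is highest at q = 0. Equivalently, the lowest AVC in the table is 95/4 ≈ $23.75 at q = 4, and P = $18 falls below it — price never covers variable cost, so the firm shuts down and loses only its fixed cost.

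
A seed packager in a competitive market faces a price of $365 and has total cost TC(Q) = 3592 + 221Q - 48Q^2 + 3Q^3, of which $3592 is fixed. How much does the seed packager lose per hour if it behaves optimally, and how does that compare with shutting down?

Profit = -$136 at Q = 12

AVC = 221 - 48Q + 3Q^2; min AVC = $29 at Q = 8. Since P = $365 ≥ min AVC, the firm produces.
MC = 221 - 96Q + 9Q^2. Setting P = MC and taking the root on the rising branch gives Q* = 12.
TR = 365·12 = 4380. TC = 3592 + 924 = 4516. Profit = 4380 − 4516 = -$136.
That loss of $136 beats the $3592 the firm would lose by shutting down; producing recovers $3456 of fixed cost.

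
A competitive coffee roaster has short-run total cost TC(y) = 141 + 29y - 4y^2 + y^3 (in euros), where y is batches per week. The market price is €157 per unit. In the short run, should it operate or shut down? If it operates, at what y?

Produce at y = 8

Strip out fixed cost: VC = 29y - 4y^2 + y^3. Then AVC = 29 - 4y + y^2 and MC = 29 - 8y + 3y^2.
The AVC parabola has its vertex at y = 4/2 = 2, where AVC = 29 - 4·2 + 2^2 = €25.
P = €157 exceeds min AVC = €25, so the firm stays open.
Set P = MC: 157 = 29 - 8y + 3y^2 → -128 - 8y + 3y^2 = 0. The roots are y = -16/3 and y = 8; the profit-maximizing output is on the rising part of MC, so y* = 8.
Check: AVC at y = 8 is €61 ≤ P, so revenue covers variable cost.
Profit = P·y − TC = 157·8 − 629 = €627.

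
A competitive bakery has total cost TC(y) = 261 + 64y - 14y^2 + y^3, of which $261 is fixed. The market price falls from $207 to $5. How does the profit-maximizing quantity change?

AVC = 64 - 14y + y^2, minimized at y = 7 where min AVC = $15. MC = 64 - 28y + 3y^2.
With P = $207 above the shutdown price, P = MC gives y = 13.
At P = $5 < min AVC = $15, price no longer covers variable cost at any output, so the firm shuts down: y = 0.

Output falls from 13 to 0 (the firm shuts down)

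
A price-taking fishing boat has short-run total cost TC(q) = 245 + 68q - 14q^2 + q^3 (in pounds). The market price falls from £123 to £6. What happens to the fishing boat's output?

Output falls from 11 to 0 (the firm shuts down)

MC = 68 - 28q + 3q^2; the shutdown threshold is min AVC = £19 (at q = 7).
At P = £123 ≥ min AVC, set P = MC on the rising branch: q = 11.
At P = £6 < min AVC = £19, price no longer covers variable cost at any output, so the firm shuts down: q = 0.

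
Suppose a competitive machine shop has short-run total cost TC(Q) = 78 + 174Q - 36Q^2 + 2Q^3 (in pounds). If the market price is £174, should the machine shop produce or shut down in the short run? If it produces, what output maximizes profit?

Produce at Q = 12

Strip out fixed cost: VC = 174Q - 36Q^2 + 2Q^3. Then AVC = 174 - 36Q + 2Q^2 and MC = 174 - 72Q + 6Q^2.
The AVC parabola has its vertex at Q = 36/4 = 9, where AVC = 174 - 36·9 + 2·9^2 = £12.
Because £174 ≥ £12, revenue can cover variable cost; the firm operates.
Solving P = MC: -72Q + 6Q^2 = 0 ⇒ Q = 0 or 12. On the upward-sloping branch, Q* = 12.
Check: AVC at Q = 12 is £30 ≤ P, so revenue covers variable cost.
Profit = P·Q − TC = 174·12 − 438 = £1650.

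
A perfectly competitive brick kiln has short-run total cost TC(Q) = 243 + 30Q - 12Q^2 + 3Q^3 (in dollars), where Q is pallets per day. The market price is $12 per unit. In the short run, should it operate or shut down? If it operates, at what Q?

Shut down

From TC, MC = TC'(Q) = 30 - 24Q + 9Q^2 and AVC = VC/Q = 30 - 12Q + 3Q^2.
AVC hits its minimum where MC = AVC, at Q = 2, giving min AVC = 30 - 12·2 + 3·2^2 = $18.
Since P = $12 < min AVC = $18, price fails to cover variable cost at any output.
Best response: produce nothing and absorb the $243 fixed cost.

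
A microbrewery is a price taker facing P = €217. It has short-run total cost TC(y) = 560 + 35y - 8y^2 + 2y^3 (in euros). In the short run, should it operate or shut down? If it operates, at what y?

Produce at y = 7

From TC, MC = TC'(y) = 35 - 16y + 6y^2 and AVC = VC/y = 35 - 8y + 2y^2.
The AVC parabola has its vertex at y = 8/4 = 2, where AVC = 35 - 8·2 + 2·2^2 = €27.
P = €217 exceeds min AVC = €27, so the firm stays open.
P = MC gives -182 - 16y + 6y^2 = 0, with roots -13/3 and 7. Take the larger (rising MC): y* = 7.
Check: AVC at y = 7 is €77 ≤ P, so revenue covers variable cost.
Profit = P·y − TC = 217·7 − 1099 = €420.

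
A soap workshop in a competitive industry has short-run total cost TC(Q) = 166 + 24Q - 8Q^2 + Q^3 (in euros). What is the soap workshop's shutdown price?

The firm shuts down when price falls below the minimum of average variable cost. AVC = VC/Q = 24 - 8Q + Q^2.
At the minimum of AVC, MC = AVC. MC = 24 - 16Q + 3Q^2; setting MC = AVC gives 2Q^2 - 8Q = 0, so Q = 4. min AVC = 8.
The firm shuts down for any P below €8.

€8 per unit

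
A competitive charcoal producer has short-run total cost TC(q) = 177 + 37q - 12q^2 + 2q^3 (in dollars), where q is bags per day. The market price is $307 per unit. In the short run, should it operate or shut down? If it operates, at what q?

From TC, MC = TC'(q) = 37 - 24q + 6q^2 and AVC = VC/q = 37 - 12q + 2q^2.
The AVC parabola has its vertex at q = 12/4 = 3, where AVC = 37 - 12·3 + 2·3^2 = $19.
Because $307 ≥ $19, revenue can cover variable cost; the firm operates.
P = MC gives -270 - 24q + 6q^2 = 0, with roots -5 and 9. Take the larger (rising MC): q* = 9.
Check: AVC at q = 9 is $91 ≤ P, so revenue covers variable cost.
Profit = P·q − TC = 307·9 − 996 = $1767.

Produce at q = 9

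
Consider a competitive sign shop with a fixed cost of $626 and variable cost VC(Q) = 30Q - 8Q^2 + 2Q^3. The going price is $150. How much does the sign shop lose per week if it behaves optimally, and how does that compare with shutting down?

Profit = -$50 at Q = 6

AVC = 30 - 8Q + 2Q^2; min AVC = $22 at Q = 2. Since P = $150 ≥ min AVC, the firm produces.
With MC = 30 - 16Q + 6Q^2, P = MC on the upward-sloping part at Q* = 6.
TR = 150·6 = 900. TC = 626 + 324 = 950. Profit = 900 − 950 = -$50.
Shutting down would mean losing the fixed cost of $626, so operating at a loss of $50 is better by $576.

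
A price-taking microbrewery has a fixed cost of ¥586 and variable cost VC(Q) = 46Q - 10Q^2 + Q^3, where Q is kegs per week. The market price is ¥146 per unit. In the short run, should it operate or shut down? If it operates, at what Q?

Produce at Q = 10

Variable cost is VC = 46Q - 10Q^2 + Q^3, so AVC = VC/Q = 46 - 10Q + Q^2 and MC = dTC/dQ = 46 - 20Q + 3Q^2.
AVC hits its minimum where MC = AVC, at Q = 5, giving min AVC = 46 - 10·5 + 5^2 = ¥21.
P = ¥146 exceeds min AVC = ¥21, so the firm stays open.
Solving P = MC: -100 - 20Q + 3Q^2 = 0 ⇒ Q = -10/3 or 10. On the upward-sloping branch, Q* = 10.
Check: AVC at Q = 10 is ¥46 ≤ P, so revenue covers variable cost.
Profit = P·Q − TC = 146·10 − 1046 = ¥414.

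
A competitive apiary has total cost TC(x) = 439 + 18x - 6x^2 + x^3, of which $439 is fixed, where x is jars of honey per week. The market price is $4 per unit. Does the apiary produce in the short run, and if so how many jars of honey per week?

Shut down

Variable cost is VC = 18x - 6x^2 + x^3, so AVC = VC/x = 18 - 6x + x^2 and MC = dTC/dx = 18 - 12x + 3x^2.
AVC hits its minimum where MC = AVC, at x = 3, giving min AVC = 18 - 6·3 + 3^2 = $9.
Since P = $4 < min AVC = $9, price fails to cover variable cost at any output.
Best response: produce nothing and absorb the $439 fixed cost.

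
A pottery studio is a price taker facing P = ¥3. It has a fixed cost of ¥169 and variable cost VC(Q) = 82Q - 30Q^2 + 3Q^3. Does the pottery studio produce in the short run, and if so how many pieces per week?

Shut down

Strip out fixed cost: VC = 82Q - 30Q^2 + 3Q^3. Then AVC = 82 - 30Q + 3Q^2 and MC = 82 - 60Q + 9Q^2.
AVC hits its minimum where MC = AVC, at Q = 5, giving min AVC = 82 - 30·5 + 3·5^2 = ¥7.
With P < min AVC (¥3 < ¥7), every unit sold adds to the loss.
The firm minimizes its loss by shutting down and losing only its fixed cost of ¥169.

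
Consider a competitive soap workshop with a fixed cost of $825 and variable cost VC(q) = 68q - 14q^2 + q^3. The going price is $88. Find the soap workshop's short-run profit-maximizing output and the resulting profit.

AVC = 68 - 14q + q^2 has its minimum $19 at q = 7; price $88 clears that bar, so the firm operates.
With MC = 68 - 28q + 3q^2, P = MC on the upward-sloping part at q* = 10.
TR = 88·10 = 880. TC = 825 + 280 = 1105. Profit = 880 − 1105 = -$225.
That loss of $225 beats the $825 the firm would lose by shutting down; producing recovers $600 of fixed cost.

Profit = -$225 at q = 10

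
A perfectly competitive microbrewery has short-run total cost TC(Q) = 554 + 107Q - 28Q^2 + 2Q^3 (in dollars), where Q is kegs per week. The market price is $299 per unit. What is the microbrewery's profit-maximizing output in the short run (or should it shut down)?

Produce at Q = 12

Strip out fixed cost: VC = 107Q - 28Q^2 + 2Q^3. Then AVC = 107 - 28Q + 2Q^2 and MC = 107 - 56Q + 6Q^2.
AVC is minimized where dAVC/dQ = -28 + 4Q = 0, at Q = 7; min AVC = 107 - 28·7 + 2·7^2 = $9.
Since P = $299 ≥ min AVC = $9, price covers variable cost and the firm should produce.
P = MC gives -192 - 56Q + 6Q^2 = 0, with roots -8/3 and 12. Take the larger (rising MC): Q* = 12.
Check: AVC at Q = 12 is $59 ≤ P, so revenue covers variable cost.
Profit = P·Q − TC = 299·12 − 1262 = $2326.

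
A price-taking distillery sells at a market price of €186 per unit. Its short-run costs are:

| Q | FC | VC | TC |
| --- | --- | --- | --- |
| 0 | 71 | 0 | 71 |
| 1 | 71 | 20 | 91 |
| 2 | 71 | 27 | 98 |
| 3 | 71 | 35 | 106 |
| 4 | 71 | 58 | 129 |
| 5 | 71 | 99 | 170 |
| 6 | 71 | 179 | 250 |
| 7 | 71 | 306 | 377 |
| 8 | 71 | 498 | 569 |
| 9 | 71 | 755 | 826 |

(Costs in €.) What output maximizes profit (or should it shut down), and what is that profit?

Tabulate TR − TC: Q=0: -71; Q=1: 95; Q=2: 274; Q=3: 452; Q=4: 615; Q=5: 760; Q=6: 866; Q=7: 925; Q=8: 919; Q=9: 848.
Profit is maximized at Q = 7. AVC there is 306/7 = €43.71 ≤ P, so producing beats shutting down (which would give -€71).

Q = 7; profit = €925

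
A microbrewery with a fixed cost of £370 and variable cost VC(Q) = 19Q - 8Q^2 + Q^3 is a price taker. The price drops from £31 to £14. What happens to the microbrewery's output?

AVC = 19 - 8Q + Q^2, minimized at Q = 4 where min AVC = £3. MC = 19 - 16Q + 3Q^2.
At P = £31 ≥ min AVC, set P = MC on the rising branch: Q = 6.
At P = £14 ≥ min AVC, set P = MC: Q = 5. The firm stays open but cuts output.

Output falls from 6 to 5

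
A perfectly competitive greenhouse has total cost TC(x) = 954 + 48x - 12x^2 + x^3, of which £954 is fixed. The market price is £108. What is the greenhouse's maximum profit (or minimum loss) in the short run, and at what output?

Profit = -£154 at x = 10

AVC = 48 - 12x + x^2 has its minimum £12 at x = 6; price £108 clears that bar, so the firm operates.
MC = 48 - 24x + 3x^2. Setting P = MC and taking the root on the rising branch gives x* = 10.
TR = 108·10 = 1080. TC = 954 + 280 = 1234. Profit = 1080 − 1234 = -£154.
Shutting down would mean losing the fixed cost of £954, so operating at a loss of £154 is better by £800.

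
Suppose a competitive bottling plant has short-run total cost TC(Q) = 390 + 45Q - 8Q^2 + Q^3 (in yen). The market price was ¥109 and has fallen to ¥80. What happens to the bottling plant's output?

MC = 45 - 16Q + 3Q^2; the shutdown threshold is min AVC = ¥29 (at Q = 4).
With P = ¥109 above the shutdown price, P = MC gives Q = 8.
At P = ¥80 ≥ min AVC, set P = MC: Q = 7. The firm stays open but cuts output.

Output falls from 8 to 7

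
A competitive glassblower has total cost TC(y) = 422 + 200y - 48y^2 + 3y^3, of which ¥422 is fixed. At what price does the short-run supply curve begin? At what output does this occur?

The firm shuts down when price falls below the minimum of average variable cost. AVC = VC/y = 200 - 48y + 3y^2.
At the minimum of AVC, MC = AVC. MC = 200 - 96y + 9y^2; setting MC = AVC gives 6y^2 - 48y = 0, so y = 8. min AVC = 8.
For P < ¥8 the firm produces nothing.

¥8 per unit, at y = 8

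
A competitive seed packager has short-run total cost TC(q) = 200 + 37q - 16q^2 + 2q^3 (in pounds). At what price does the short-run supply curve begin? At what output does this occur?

£5 per unit, at q = 4

Short-run supply begins at min AVC. From VC = 37q - 16q^2 + 2q^3, AVC = 37 - 16q + 2q^2.
dAVC/dq = -16 + 4q = 0 gives q = 4. min AVC = 37 - 16·4 + 2·4^2 = 5.
So the shutdown price is £5.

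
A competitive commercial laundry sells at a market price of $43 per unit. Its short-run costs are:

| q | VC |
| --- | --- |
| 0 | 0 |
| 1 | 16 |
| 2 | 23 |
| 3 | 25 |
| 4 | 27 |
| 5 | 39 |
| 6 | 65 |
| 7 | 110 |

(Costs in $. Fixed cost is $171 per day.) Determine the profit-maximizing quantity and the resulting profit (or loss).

Tabulate TR − TC: q=0: -171; q=1: -144; q=2: -108; q=3: -67; q=4: -26; q=5: 5; q=6: 22; q=7: 20.
Profit is maximized at q = 6. AVC there is 65/6 = $10.83 ≤ P, so producing beats shutting down (which would give -$171).

q = 6; profit = $22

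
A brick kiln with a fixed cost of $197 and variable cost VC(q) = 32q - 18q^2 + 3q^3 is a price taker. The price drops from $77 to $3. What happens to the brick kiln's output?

MC = 32 - 36q + 9q^2; the shutdown threshold is min AVC = $5 (at q = 3).
With P = $77 above the shutdown price, P = MC gives q = 5.
At P = $3 < min AVC = $5, price no longer covers variable cost at any output, so the firm shuts down: q = 0.

Output falls from 5 to 0 (the firm shuts down)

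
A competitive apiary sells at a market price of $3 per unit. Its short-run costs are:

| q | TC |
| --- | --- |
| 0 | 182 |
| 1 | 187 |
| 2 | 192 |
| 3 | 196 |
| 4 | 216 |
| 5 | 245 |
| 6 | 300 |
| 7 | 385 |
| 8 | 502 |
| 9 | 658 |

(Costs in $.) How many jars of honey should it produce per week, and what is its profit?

Tabulate TR − TC: q=0: -182; q=1: -184; q=2: -186; q=3: -187; q=4: -204; q=5: -230; q=6: -282; q=7: -364; q=8: -478; q=9: -631.
Profit is highest at q = 0. Equivalently, the lowest AVC in the table is 14/3 ≈ $4.67 at q = 3, and P = $3 falls below it — price never covers variable cost, so the firm shuts down and loses only its fixed cost.

q = 0 (shut down); profit = -$182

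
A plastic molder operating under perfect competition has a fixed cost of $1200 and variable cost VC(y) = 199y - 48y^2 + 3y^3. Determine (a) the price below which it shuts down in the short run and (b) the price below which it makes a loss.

Shutdown price = $7; break-even price = $139

AVC = 199 - 48y + 3y^2; minimized at y = 8, giving min AVC = $7. That is the shutdown price.
ATC = 1200/y + 199 - 48y + 3y^2. Setting dATC/dy = −1200/y^2 − 48 + 6y = 0 gives y = 10 (since 6·10^3 − 48·10^2 = 1200).
min ATC = 1200/10 + 199 − 48·10 + 3·10^2 = $139. That is the break-even price.
For $7 ≤ P < $139 the firm produces at a loss; below $7 it shuts down.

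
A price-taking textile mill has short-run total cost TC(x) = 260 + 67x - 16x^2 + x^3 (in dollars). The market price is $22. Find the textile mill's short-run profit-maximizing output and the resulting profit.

AVC = 67 - 16x + x^2 has its minimum $3 at x = 8; price $22 clears that bar, so the firm operates.
With MC = 67 - 32x + 3x^2, P = MC on the upward-sloping part at x* = 9.
TR = 22·9 = 198. TC = 260 + 36 = 296. Profit = 198 − 296 = -$98.
Shutting down would mean losing the fixed cost of $260, so operating at a loss of $98 is better by $162.

Profit = -$98 at x = 9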